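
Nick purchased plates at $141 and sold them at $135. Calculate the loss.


Selling price = $135
Cost price = $141
Loss = cost price - selling price:
Loss = $141 - $135 = $6

$6


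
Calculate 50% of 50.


Convert percentage to decimal:
50% = 0.5
Multiply:
50 x 0.5 = 25

25


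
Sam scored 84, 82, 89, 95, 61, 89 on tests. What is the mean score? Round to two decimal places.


Add the scores:
84 + 82 + 89 + 95 + 61 + 89 = 500
Divide by the number of tests:
500 / 6 = 83.3333... ≈ 83.33

83.33


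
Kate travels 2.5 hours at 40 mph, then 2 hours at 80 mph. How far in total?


Leg 1 distance:
40 x 2.5 = 100 miles
Leg 2 distance:
80 x 2 = 160 miles
Total distance:
100 + 160 = 260 miles

260 miles


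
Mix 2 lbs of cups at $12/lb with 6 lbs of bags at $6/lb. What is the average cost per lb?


Cost of cups:
2 x $12 = $24
Cost of bags:
6 x $6 = $36
Total cost: $24 + $36 = $60
Total weight: 8 lbs
Average: $60 / 8 = $7.50/lb

$7.50/lb


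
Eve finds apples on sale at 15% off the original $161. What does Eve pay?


Calculate the discount amount:
15% of $161 = $24.15
Subtract from original:
$161 - $24.15 = $136.85

$136.85


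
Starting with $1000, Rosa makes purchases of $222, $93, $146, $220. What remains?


Add up expenses:
$222 + $93 + $146 + $220 = $681
Subtract from budget:
$1000 - $681 = $319

$319


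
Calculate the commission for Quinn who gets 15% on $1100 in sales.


Convert rate to decimal:
15% = 0.15
Multiply by sales:
$1100 x 0.15 = $165

$165


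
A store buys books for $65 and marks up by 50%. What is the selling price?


Calculate the markup amount:
50% of $65 = $32.50
Add to cost:
$65 + $32.50 = $97.50

$97.50


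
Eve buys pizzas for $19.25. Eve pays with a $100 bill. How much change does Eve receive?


Start with the amount paid:
$100
Subtract the price:
$100 - $19.25 = $80.75

$80.75


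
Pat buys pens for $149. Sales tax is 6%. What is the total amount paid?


Calculate the tax:
6% of $149 = $8.94
Add tax to price:
$149 + $8.94 = $157.94

$157.94


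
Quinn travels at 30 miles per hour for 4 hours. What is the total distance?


Use the formula: distance = speed x time
Speed = 30 mph, Time = 4 hours
30 x 4 = 120 miles

120 miles


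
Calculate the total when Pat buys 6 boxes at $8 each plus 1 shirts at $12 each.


Cost of boxes:
6 x $8 = $48
Cost of shirts:
1 x $12 = $12
Add both:
$48 + $12 = $60

$60


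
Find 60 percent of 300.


Convert percentage to decimal:
60% = 0.6
Multiply:
300 x 0.6 = 180

180


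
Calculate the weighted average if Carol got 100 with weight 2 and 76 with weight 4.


Weighted sum:
2 x 100 + 4 x 76 = 504
Total weight:
2 + 4 = 6
Weighted average:
504 / 6 = 84

84


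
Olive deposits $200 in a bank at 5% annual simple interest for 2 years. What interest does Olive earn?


Use the formula I = P x R x T / 100
P x R x T = 200 x 5 x 2 = 2000
I = 2000 / 100 = $20

$20


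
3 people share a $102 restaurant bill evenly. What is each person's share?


Total bill: $102
Number of people: 3
Each pays: $102 / 3 = $34

$34


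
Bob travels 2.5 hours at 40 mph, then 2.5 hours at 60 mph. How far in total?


Leg 1 distance:
40 x 2.5 = 100 miles
Leg 2 distance:
60 x 2.5 = 150 miles
Total distance:
100 + 150 = 250 miles

250 miles


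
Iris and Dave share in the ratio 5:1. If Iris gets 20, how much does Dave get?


Find the multiplier:
20 / 5 = 4
Apply to Dave's share:
1 x 4 = 4

4


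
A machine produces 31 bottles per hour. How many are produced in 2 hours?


Production rate: 31 bottles per hour
Time: 2 hours
Total: 31 x 2 = 62 bottles

62 bottles


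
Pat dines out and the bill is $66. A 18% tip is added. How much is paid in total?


Calculate the tip:
18% of $66 = $11.88
Add tip to meal cost:
$66 + $11.88 = $77.88

$77.88


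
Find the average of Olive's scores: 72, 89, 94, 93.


Add the scores:
72 + 89 + 94 + 93 = 348
Divide by the number of tests:
348 / 4 = 87

87


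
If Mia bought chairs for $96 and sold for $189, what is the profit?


Selling price = $189
Cost price = $96
Profit = selling price - cost price:
Profit = $189 - $96 = $93

$93


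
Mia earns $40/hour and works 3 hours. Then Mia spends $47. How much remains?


Calculate earnings:
3 x $40 = $120
Subtract spending:
$120 - $47 = $73

$73


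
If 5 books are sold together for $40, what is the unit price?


Total cost: $40
Number of items: 5
Unit price: $40 / 5 = $8

$8


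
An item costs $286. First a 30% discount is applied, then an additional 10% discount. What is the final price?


First discount:
30% of $286 = $85.80
Price after first discount:
$286 - $85.80 = $200.20
Second discount:
10% of $200.20 = $20.02
Final price:
$200.20 - $20.02 = $180.18

$180.18


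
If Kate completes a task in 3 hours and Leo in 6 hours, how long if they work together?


Kate's rate: 1/3 of the job per hour
Leo's rate: 1/6 of the job per hour
Combined rate: 1/3 + 1/6 = 1/2 per hour
Time = 1 / (1/2) = 2 hours

2 hours


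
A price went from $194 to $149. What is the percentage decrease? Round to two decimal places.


Find the absolute change:
|149 - 194| = 45
Divide by original and multiply by 100:
45 / 194 x 100 = 23.1958...% ≈ 23.2%

23.2%


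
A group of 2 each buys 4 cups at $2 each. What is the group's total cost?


Cost per person:
4 x $2 = $8
Group total:
2 x $8 = $16

$16


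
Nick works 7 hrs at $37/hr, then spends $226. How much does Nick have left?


Calculate earnings:
7 x $37 = $259
Subtract spending:
$259 - $226 = $33

$33


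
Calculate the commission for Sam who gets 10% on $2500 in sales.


Convert rate to decimal:
10% = 0.1
Multiply by sales:
$2500 x 0.1 = $250

$250


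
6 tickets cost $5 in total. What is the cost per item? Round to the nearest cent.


Total cost: $5
Number of items: 6
Unit price: $5 / 6 = $0.8333... ≈ $0.83

$0.83


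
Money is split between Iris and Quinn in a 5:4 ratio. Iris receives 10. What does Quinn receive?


Find the multiplier:
10 / 5 = 2
Apply to Quinn's share:
4 x 2 = 8

8


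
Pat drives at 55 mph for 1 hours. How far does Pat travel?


Use the formula: distance = speed x time
Speed = 55 mph, Time = 1 hours
55 x 1 = 55 miles

55 miles


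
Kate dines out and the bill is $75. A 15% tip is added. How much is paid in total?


Calculate the tip:
15% of $75 = $11.25
Add tip to meal cost:
$75 + $11.25 = $86.25

$86.25


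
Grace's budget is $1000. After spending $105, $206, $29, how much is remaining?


Add up expenses:
$105 + $206 + $29 = $340
Subtract from budget:
$1000 - $340 = $660

$660


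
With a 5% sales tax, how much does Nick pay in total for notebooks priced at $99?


Calculate the tax:
5% of $99 = $4.95
Add tax to price:
$99 + $4.95 = $103.95

$103.95


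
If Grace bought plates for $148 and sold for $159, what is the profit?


Selling price = $159
Cost price = $148
Profit = selling price - cost price:
Profit = $159 - $148 = $11

$11


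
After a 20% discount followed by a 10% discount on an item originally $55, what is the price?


First discount:
20% of $55 = $11
Price after first discount:
$55 - $11 = $44
Second discount:
10% of $44 = $4.40
Final price:
$44 - $4.40 = $39.60

$39.60


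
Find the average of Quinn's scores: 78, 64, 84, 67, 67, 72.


Add the scores:
78 + 64 + 84 + 67 + 67 + 72 = 432
Divide by the number of tests:
432 / 6 = 72

72


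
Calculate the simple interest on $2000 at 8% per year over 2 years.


Use the formula I = P x R x T / 100
P x R x T = 2000 x 8 x 2 = 32000
I = 32000 / 100 = $320

$320


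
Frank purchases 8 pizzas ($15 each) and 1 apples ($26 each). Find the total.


Cost of pizzas:
8 x $15 = $120
Cost of apples:
1 x $26 = $26
Add both:
$120 + $26 = $146

$146


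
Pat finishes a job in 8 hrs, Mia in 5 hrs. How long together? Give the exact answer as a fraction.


Pat's rate: 1/8 of the job per hour
Mia's rate: 1/5 of the job per hour
Combined rate: 1/8 + 1/5 = 13/40 per hour
Time = 1 / (13/40) = 40/13 hours (≈ 3.08 hours)

40/13 hours


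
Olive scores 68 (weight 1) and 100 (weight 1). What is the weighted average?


Weighted sum:
1 x 68 + 1 x 100 = 168
Total weight:
1 + 1 = 2
Weighted average:
168 / 2 = 84

84


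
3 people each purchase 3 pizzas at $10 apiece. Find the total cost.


Cost per person:
3 x $10 = $30
Group total:
3 x $30 = $90

$90


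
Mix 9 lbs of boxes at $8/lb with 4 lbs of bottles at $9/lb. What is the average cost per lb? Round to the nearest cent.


Cost of boxes:
9 x $8 = $72
Cost of bottles:
4 x $9 = $36
Total cost: $72 + $36 = $108
Total weight: 13 lbs
Average: $108 / 13 = $8.3076... ≈ $8.31/lb

$8.31/lb


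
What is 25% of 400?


Convert percentage to decimal:
25% = 0.25
Multiply:
400 x 0.25 = 100

100


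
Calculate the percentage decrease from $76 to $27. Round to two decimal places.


Find the absolute change:
|27 - 76| = 49
Divide by original and multiply by 100:
49 / 76 x 100 = 64.4736...% ≈ 64.47%

64.47%


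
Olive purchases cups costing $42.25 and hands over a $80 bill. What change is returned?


Start with the amount paid:
$80
Subtract the price:
$80 - $42.25 = $37.75

$37.75


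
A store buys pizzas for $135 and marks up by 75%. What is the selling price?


Calculate the markup amount:
75% of $135 = $101.25
Add to cost:
$135 + $101.25 = $236.25

$236.25


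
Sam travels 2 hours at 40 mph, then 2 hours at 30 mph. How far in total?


Leg 1 distance:
40 x 2 = 80 miles
Leg 2 distance:
30 x 2 = 60 miles
Total distance:
80 + 60 = 140 miles

140 miles


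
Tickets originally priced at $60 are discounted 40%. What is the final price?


Calculate the discount amount:
40% of $60 = $24
Subtract from original:
$60 - $24 = $36

$36


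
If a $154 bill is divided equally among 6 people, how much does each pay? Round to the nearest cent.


Total bill: $154
Number of people: 6
Each pays: $154 / 6 = $25.6666... ≈ $25.67

$25.67


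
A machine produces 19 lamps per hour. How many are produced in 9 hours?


Production rate: 19 lamps per hour
Time: 9 hours
Total: 19 x 9 = 171 lamps

171 lamps


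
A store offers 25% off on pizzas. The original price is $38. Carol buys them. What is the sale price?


Calculate the discount amount:
25% of $38 = $9.50
Subtract from original:
$38 - $9.50 = $28.50

$28.50


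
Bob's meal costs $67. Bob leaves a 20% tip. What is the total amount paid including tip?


Calculate the tip:
20% of $67 = $13.40
Add tip to meal cost:
$67 + $13.40 = $80.40

$80.40


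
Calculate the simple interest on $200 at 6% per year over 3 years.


Use the formula I = P x R x T / 100
P x R x T = 200 x 6 x 3 = 3600
I = 3600 / 100 = $36

$36


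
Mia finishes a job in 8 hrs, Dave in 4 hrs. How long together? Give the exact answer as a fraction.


Mia's rate: 1/8 of the job per hour
Dave's rate: 1/4 of the job per hour
Combined rate: 1/8 + 1/4 = 3/8 per hour
Time = 1 / (3/8) = 8/3 hours (≈ 2.67 hours)

8/3 hours


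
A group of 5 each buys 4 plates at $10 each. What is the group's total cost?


Cost per person:
4 x $10 = $40
Group total:
5 x $40 = $200

$200


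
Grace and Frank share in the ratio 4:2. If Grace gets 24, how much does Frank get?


Find the multiplier:
24 / 4 = 6
Apply to Frank's share:
2 x 6 = 12

12


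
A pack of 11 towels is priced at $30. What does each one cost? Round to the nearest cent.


Total cost: $30
Number of items: 11
Unit price: $30 / 11 = $2.7272... ≈ $2.73

$2.73


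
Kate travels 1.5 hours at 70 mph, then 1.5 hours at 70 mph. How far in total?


Leg 1 distance:
70 x 1.5 = 105 miles
Leg 2 distance:
70 x 1.5 = 105 miles
Total distance:
105 + 105 = 210 miles

210 miles


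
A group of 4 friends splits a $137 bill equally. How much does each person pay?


Total bill: $137
Number of people: 4
Each pays: $137 / 4 = $34.25

$34.25


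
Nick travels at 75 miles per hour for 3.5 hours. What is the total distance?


Use the formula: distance = speed x time
Speed = 75 mph, Time = 3.5 hours
75 x 3.5 = 262.5 miles

262.5 miles


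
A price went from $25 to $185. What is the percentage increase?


Find the absolute change:
|185 - 25| = 160
Divide by original and multiply by 100:
160 / 25 x 100 = 640%

640%


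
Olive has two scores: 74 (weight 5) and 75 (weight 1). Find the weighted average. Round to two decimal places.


Weighted sum:
5 x 74 + 1 x 75 = 445
Total weight:
5 + 1 = 6
Weighted average:
445 / 6 = 74.1666... ≈ 74.17

74.17


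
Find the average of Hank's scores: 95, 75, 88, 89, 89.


Add the scores:
95 + 75 + 88 + 89 + 89 = 436
Divide by the number of tests:
436 / 5 = 87.2

87.2


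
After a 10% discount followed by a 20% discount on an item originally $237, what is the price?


First discount:
10% of $237 = $23.70
Price after first discount:
$237 - $23.70 = $213.30
Second discount:
20% of $213.30 = $42.66
Final price:
$213.30 - $42.66 = $170.64

$170.64


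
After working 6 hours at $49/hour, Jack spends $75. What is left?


Calculate earnings:
6 x $49 = $294
Subtract spending:
$294 - $75 = $219

$219


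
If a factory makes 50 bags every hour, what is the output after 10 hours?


Production rate: 50 bags per hour
Time: 10 hours
Total: 50 x 10 = 500 bags

500 bags


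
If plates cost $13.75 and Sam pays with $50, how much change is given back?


Start with the amount paid:
$50
Subtract the price:
$50 - $13.75 = $36.25

$36.25


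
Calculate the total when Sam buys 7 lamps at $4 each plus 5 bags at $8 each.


Cost of lamps:
7 x $4 = $28
Cost of bags:
5 x $8 = $40
Add both:
$28 + $40 = $68

$68


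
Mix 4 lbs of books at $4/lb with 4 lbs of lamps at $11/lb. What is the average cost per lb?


Cost of books:
4 x $4 = $16
Cost of lamps:
4 x $11 = $44
Total cost: $16 + $44 = $60
Total weight: 8 lbs
Average: $60 / 8 = $7.50/lb

$7.50/lb


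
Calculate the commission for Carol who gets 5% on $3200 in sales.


Convert rate to decimal:
5% = 0.05
Multiply by sales:
$3200 x 0.05 = $160

$160


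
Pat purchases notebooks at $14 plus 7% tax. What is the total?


Calculate the tax:
7% of $14 = $0.98
Add tax to price:
$14 + $0.98 = $14.98

$14.98


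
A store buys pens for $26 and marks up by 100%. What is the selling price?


Calculate the markup amount:
100% of $26 = $26
Add to cost:
$26 + $26 = $52

$52


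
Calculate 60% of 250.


Convert percentage to decimal:
60% = 0.6
Multiply:
250 x 0.6 = 150

150


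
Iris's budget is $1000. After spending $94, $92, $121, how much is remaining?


Add up expenses:
$94 + $92 + $121 = $307
Subtract from budget:
$1000 - $307 = $693

$693


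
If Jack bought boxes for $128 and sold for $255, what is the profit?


Selling price = $255
Cost price = $128
Profit = selling price - cost price:
Profit = $255 - $128 = $127

$127


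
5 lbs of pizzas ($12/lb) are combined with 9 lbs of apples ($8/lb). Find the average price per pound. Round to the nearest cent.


Cost of pizzas:
5 x $12 = $60
Cost of apples:
9 x $8 = $72
Total cost: $60 + $72 = $132
Total weight: 14 lbs
Average: $132 / 14 = $9.4285... ≈ $9.43/lb

$9.43/lb


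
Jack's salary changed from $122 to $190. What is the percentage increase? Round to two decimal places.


Find the absolute change:
|190 - 122| = 68
Divide by original and multiply by 100:
68 / 122 x 100 = 55.7377...% ≈ 55.74%

55.74%


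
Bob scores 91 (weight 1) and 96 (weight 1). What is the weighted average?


Weighted sum:
1 x 91 + 1 x 96 = 187
Total weight:
1 + 1 = 2
Weighted average:
187 / 2 = 93.5

93.5


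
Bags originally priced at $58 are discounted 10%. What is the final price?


Calculate the discount amount:
10% of $58 = $5.80
Subtract from original:
$58 - $5.80 = $52.20

$52.20


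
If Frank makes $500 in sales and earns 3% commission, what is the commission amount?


Convert rate to decimal:
3% = 0.03
Multiply by sales:
$500 x 0.03 = $15

$15


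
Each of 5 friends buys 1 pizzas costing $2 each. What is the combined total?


Cost per person:
1 x $2 = $2
Group total:
5 x $2 = $10

$10


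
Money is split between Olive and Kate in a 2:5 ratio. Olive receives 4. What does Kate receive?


Find the multiplier:
4 / 2 = 2
Apply to Kate's share:
5 x 2 = 10

10


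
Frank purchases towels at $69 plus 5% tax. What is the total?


Calculate the tax:
5% of $69 = $3.45
Add tax to price:
$69 + $3.45 = $72.45

$72.45


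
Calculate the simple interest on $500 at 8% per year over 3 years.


Use the formula I = P x R x T / 100
P x R x T = 500 x 8 x 3 = 12000
I = 12000 / 100 = $120

$120


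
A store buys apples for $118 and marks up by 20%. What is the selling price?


Calculate the markup amount:
20% of $118 = $23.60
Add to cost:
$118 + $23.60 = $141.60

$141.60


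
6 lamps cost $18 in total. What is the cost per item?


Total cost: $18
Number of items: 6
Unit price: $18 / 6 = $3

$3


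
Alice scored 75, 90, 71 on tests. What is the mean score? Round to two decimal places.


Add the scores:
75 + 90 + 71 = 236
Divide by the number of tests:
236 / 3 = 78.6666... ≈ 78.67

78.67


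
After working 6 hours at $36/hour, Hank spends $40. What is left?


Calculate earnings:
6 x $36 = $216
Subtract spending:
$216 - $40 = $176

$176


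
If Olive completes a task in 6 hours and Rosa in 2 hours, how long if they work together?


Olive's rate: 1/6 of the job per hour
Rosa's rate: 1/2 of the job per hour
Combined rate: 1/6 + 1/2 = 2/3 per hour
Time = 1 / (2/3) = 3/2 = 1.5 hours

1.5 hours


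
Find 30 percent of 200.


Convert percentage to decimal:
30% = 0.3
Multiply:
200 x 0.3 = 60

60


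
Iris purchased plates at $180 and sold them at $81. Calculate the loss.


Selling price = $81
Cost price = $180
Loss = cost price - selling price:
Loss = $180 - $81 = $99

$99


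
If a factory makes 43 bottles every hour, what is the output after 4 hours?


Production rate: 43 bottles per hour
Time: 4 hours
Total: 43 x 4 = 172 bottles

172 bottles


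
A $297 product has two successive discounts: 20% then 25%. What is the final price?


First discount:
20% of $297 = $59.40
Price after first discount:
$297 - $59.40 = $237.60
Second discount:
25% of $237.60 = $59.40
Final price:
$237.60 - $59.40 = $178.20

$178.20


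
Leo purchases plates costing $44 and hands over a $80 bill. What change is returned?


Start with the amount paid:
$80
Subtract the price:
$80 - $44 = $36

$36


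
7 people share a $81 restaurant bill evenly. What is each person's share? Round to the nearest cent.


Total bill: $81
Number of people: 7
Each pays: $81 / 7 = $11.5714... ≈ $11.57

$11.57


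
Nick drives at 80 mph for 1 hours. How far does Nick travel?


Use the formula: distance = speed x time
Speed = 80 mph, Time = 1 hours
80 x 1 = 80 miles

80 miles


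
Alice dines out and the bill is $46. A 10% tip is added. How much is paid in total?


Calculate the tip:
10% of $46 = $4.60
Add tip to meal cost:
$46 + $4.60 = $50.60

$50.60


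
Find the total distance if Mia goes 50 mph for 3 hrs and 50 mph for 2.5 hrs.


Leg 1 distance:
50 x 3 = 150 miles
Leg 2 distance:
50 x 2.5 = 125 miles
Total distance:
150 + 125 = 275 miles

275 miles


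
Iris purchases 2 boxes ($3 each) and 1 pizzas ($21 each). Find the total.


Cost of boxes:
2 x $3 = $6
Cost of pizzas:
1 x $21 = $21
Add both:
$6 + $21 = $27

$27


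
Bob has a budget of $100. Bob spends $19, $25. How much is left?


Add up expenses:
$19 + $25 = $44
Subtract from budget:
$100 - $44 = $56

$56


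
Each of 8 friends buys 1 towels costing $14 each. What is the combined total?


Cost per person:
1 x $14 = $14
Group total:
8 x $14 = $112

$112


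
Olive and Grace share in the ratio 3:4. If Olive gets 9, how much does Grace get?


Find the multiplier:
9 / 3 = 3
Apply to Grace's share:
4 x 3 = 12

12


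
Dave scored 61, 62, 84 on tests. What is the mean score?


Add the scores:
61 + 62 + 84 = 207
Divide by the number of tests:
207 / 3 = 69

69


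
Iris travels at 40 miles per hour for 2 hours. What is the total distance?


Use the formula: distance = speed x time
Speed = 40 mph, Time = 2 hours
40 x 2 = 80 miles

80 miles


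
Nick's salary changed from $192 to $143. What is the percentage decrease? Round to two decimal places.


Find the absolute change:
|143 - 192| = 49
Divide by original and multiply by 100:
49 / 192 x 100 = 25.5208...% ≈ 25.52%

25.52%


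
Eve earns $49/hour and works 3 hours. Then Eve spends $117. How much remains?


Calculate earnings:
3 x $49 = $147
Subtract spending:
$147 - $117 = $30

$30


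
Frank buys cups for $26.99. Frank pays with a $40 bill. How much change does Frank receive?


Start with the amount paid:
$40
Subtract the price:
$40 - $26.99 = $13.01

$13.01


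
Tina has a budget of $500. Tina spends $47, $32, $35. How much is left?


Add up expenses:
$47 + $32 + $35 = $114
Subtract from budget:
$500 - $114 = $386

$386


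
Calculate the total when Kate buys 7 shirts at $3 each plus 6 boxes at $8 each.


Cost of shirts:
7 x $3 = $21
Cost of boxes:
6 x $8 = $48
Add both:
$21 + $48 = $69

$69


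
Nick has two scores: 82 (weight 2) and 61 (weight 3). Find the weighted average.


Weighted sum:
2 x 82 + 3 x 61 = 347
Total weight:
2 + 3 = 5
Weighted average:
347 / 5 = 69.4

69.4


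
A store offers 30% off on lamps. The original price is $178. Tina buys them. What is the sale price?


Calculate the discount amount:
30% of $178 = $53.40
Subtract from original:
$178 - $53.40 = $124.60

$124.60


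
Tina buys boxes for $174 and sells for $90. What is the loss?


Selling price = $90
Cost price = $174
Loss = cost price - selling price:
Loss = $174 - $90 = $84

$84


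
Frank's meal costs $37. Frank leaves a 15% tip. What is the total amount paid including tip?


Calculate the tip:
15% of $37 = $5.55
Add tip to meal cost:
$37 + $5.55 = $42.55

$42.55


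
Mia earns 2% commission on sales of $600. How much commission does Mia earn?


Convert rate to decimal:
2% = 0.02
Multiply by sales:
$600 x 0.02 = $12

$12


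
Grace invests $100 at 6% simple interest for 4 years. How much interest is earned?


Use the formula I = P x R x T / 100
P x R x T = 100 x 6 x 4 = 2400
I = 2400 / 100 = $24

$24


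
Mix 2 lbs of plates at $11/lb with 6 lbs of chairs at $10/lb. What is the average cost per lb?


Cost of plates:
2 x $11 = $22
Cost of chairs:
6 x $10 = $60
Total cost: $22 + $60 = $82
Total weight: 8 lbs
Average: $82 / 8 = $10.25/lb

$10.25/lb


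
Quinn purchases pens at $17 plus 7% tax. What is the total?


Calculate the tax:
7% of $17 = $1.19
Add tax to price:
$17 + $1.19 = $18.19

$18.19


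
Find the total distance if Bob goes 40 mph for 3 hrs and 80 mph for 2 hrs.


Leg 1 distance:
40 x 3 = 120 miles
Leg 2 distance:
80 x 2 = 160 miles
Total distance:
120 + 160 = 280 miles

280 miles


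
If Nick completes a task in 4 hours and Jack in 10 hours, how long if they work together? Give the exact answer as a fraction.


Nick's rate: 1/4 of the job per hour
Jack's rate: 1/10 of the job per hour
Combined rate: 1/4 + 1/10 = 7/20 per hour
Time = 1 / (7/20) = 20/7 hours (≈ 2.86 hours)

20/7 hours


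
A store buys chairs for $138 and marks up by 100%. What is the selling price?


Calculate the markup amount:
100% of $138 = $138
Add to cost:
$138 + $138 = $276

$276


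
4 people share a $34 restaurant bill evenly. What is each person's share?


Total bill: $34
Number of people: 4
Each pays: $34 / 4 = $8.50

$8.50


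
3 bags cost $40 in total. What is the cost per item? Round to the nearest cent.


Total cost: $40
Number of items: 3
Unit price: $40 / 3 = $13.3333... ≈ $13.33

$13.33


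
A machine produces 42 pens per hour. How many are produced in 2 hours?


Production rate: 42 pens per hour
Time: 2 hours
Total: 42 x 2 = 84 pens

84 pens


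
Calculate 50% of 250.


Convert percentage to decimal:
50% = 0.5
Multiply:
250 x 0.5 = 125

125


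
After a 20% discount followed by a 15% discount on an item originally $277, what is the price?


First discount:
20% of $277 = $55.40
Price after first discount:
$277 - $55.40 = $221.60
Second discount:
15% of $221.60 = $33.24
Final price:
$221.60 - $33.24 = $188.36

$188.36


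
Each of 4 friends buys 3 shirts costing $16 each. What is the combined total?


Cost per person:
3 x $16 = $48
Group total:
4 x $48 = $192

$192


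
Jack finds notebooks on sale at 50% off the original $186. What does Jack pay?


Calculate the discount amount:
50% of $186 = $93
Subtract from original:
$186 - $93 = $93

$93


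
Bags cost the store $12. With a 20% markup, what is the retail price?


Calculate the markup amount:
20% of $12 = $2.40
Add to cost:
$12 + $2.40 = $14.40

$14.40


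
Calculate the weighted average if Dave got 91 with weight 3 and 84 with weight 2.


Weighted sum:
3 x 91 + 2 x 84 = 441
Total weight:
3 + 2 = 5
Weighted average:
441 / 5 = 88.2

88.2


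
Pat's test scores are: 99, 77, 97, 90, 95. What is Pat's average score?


Add the scores:
99 + 77 + 97 + 90 + 95 = 458
Divide by the number of tests:
458 / 5 = 91.6

91.6


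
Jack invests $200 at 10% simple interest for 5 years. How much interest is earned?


Use the formula I = P x R x T / 100
P x R x T = 200 x 10 x 5 = 10000
I = 10000 / 100 = $100

$100


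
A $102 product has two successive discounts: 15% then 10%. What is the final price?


First discount:
15% of $102 = $15.30
Price after first discount:
$102 - $15.30 = $86.70
Second discount:
10% of $86.70 = $8.67
Final price:
$86.70 - $8.67 = $78.03

$78.03


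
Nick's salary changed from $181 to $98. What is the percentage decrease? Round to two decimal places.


Find the absolute change:
|98 - 181| = 83
Divide by original and multiply by 100:
83 / 181 x 100 = 45.8563...% ≈ 45.86%

45.86%


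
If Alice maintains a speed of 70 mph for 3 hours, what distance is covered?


Use the formula: distance = speed x time
Speed = 70 mph, Time = 3 hours
70 x 3 = 210 miles

210 miles


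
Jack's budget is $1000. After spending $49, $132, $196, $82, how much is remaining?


Add up expenses:
$49 + $132 + $196 + $82 = $459
Subtract from budget:
$1000 - $459 = $541

$541


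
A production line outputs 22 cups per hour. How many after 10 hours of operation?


Production rate: 22 cups per hour
Time: 10 hours
Total: 22 x 10 = 220 cups

220 cups


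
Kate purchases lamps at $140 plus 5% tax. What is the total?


Calculate the tax:
5% of $140 = $7
Add tax to price:
$140 + $7 = $147

$147


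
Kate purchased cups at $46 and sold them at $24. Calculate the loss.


Selling price = $24
Cost price = $46
Loss = cost price - selling price:
Loss = $46 - $24 = $22

$22


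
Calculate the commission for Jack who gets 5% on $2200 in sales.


Convert rate to decimal:
5% = 0.05
Multiply by sales:
$2200 x 0.05 = $110

$110


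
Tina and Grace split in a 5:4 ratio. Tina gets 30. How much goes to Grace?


Find the multiplier:
30 / 5 = 6
Apply to Grace's share:
4 x 6 = 24

24


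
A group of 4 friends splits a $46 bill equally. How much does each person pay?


Total bill: $46
Number of people: 4
Each pays: $46 / 4 = $11.50

$11.50


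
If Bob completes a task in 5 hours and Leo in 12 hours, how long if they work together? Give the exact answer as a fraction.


Bob's rate: 1/5 of the job per hour
Leo's rate: 1/12 of the job per hour
Combined rate: 1/5 + 1/12 = 17/60 per hour
Time = 1 / (17/60) = 60/17 hours (≈ 3.53 hours)

60/17 hours


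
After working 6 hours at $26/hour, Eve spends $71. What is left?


Calculate earnings:
6 x $26 = $156
Subtract spending:
$156 - $71 = $85

$85


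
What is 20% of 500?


Convert percentage to decimal:
20% = 0.2
Multiply:
500 x 0.2 = 100

100


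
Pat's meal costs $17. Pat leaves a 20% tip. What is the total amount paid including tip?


Calculate the tip:
20% of $17 = $3.40
Add tip to meal cost:
$17 + $3.40 = $20.40

$20.40


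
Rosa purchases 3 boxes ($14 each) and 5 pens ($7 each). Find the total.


Cost of boxes:
3 x $14 = $42
Cost of pens:
5 x $7 = $35
Add both:
$42 + $35 = $77

$77


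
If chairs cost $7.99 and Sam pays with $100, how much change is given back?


Start with the amount paid:
$100
Subtract the price:
$100 - $7.99 = $92.01

$92.01


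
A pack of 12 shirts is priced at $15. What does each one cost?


Total cost: $15
Number of items: 12
Unit price: $15 / 12 = $1.25

$1.25


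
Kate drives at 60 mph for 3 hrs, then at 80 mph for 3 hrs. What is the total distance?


Leg 1 distance:
60 x 3 = 180 miles
Leg 2 distance:
80 x 3 = 240 miles
Total distance:
180 + 240 = 420 miles

420 miles


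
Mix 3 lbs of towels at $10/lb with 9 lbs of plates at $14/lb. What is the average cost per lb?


Cost of towels:
3 x $10 = $30
Cost of plates:
9 x $14 = $126
Total cost: $30 + $126 = $156
Total weight: 12 lbs
Average: $156 / 12 = $13/lb

$13/lb


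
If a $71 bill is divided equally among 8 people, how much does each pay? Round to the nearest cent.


Total bill: $71
Number of people: 8
Each pays: $71 / 8 = $8.875 ≈ $8.88

$8.88


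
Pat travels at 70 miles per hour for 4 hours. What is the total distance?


Use the formula: distance = speed x time
Speed = 70 mph, Time = 4 hours
70 x 4 = 280 miles

280 miles


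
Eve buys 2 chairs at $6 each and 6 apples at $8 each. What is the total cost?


Cost of chairs:
2 x $6 = $12
Cost of apples:
6 x $8 = $48
Add both:
$12 + $48 = $60

$60


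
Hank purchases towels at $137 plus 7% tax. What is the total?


Calculate the tax:
7% of $137 = $9.59
Add tax to price:
$137 + $9.59 = $146.59

$146.59


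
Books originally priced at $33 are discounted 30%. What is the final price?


Calculate the discount amount:
30% of $33 = $9.90
Subtract from original:
$33 - $9.90 = $23.10

$23.10


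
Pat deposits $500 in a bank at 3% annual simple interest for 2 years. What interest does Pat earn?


Use the formula I = P x R x T / 100
P x R x T = 500 x 3 x 2 = 3000
I = 3000 / 100 = $30

$30


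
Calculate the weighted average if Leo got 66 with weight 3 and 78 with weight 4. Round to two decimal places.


Weighted sum:
3 x 66 + 4 x 78 = 510
Total weight:
3 + 4 = 7
Weighted average:
510 / 7 = 72.8571... ≈ 72.86

72.86


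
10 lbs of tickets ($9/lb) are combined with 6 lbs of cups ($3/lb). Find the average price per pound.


Cost of tickets:
10 x $9 = $90
Cost of cups:
6 x $3 = $18
Total cost: $90 + $18 = $108
Total weight: 16 lbs
Average: $108 / 16 = $6.75/lb

$6.75/lb


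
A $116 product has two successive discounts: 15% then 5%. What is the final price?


First discount:
15% of $116 = $17.40
Price after first discount:
$116 - $17.40 = $98.60
Second discount:
5% of $98.60 = $4.93
Final price:
$98.60 - $4.93 = $93.67

$93.67


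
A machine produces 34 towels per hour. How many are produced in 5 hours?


Production rate: 34 towels per hour
Time: 5 hours
Total: 34 x 5 = 170 towels

170 towels


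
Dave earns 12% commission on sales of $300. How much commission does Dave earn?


Convert rate to decimal:
12% = 0.12
Multiply by sales:
$300 x 0.12 = $36

$36


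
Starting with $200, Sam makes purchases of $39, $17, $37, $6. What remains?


Add up expenses:
$39 + $17 + $37 + $6 = $99
Subtract from budget:
$200 - $99 = $101

$101


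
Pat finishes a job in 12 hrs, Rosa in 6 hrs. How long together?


Pat's rate: 1/12 of the job per hour
Rosa's rate: 1/6 of the job per hour
Combined rate: 1/12 + 1/6 = 1/4 per hour
Time = 1 / (1/4) = 4 hours

4 hours


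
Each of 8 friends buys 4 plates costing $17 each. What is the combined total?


Cost per person:
4 x $17 = $68
Group total:
8 x $68 = $544

$544


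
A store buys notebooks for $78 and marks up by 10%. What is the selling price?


Calculate the markup amount:
10% of $78 = $7.80
Add to cost:
$78 + $7.80 = $85.80

$85.80


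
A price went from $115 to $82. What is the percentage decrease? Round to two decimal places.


Find the absolute change:
|82 - 115| = 33
Divide by original and multiply by 100:
33 / 115 x 100 = 28.6956...% ≈ 28.7%

28.7%


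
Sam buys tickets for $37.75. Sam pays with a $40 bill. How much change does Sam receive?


Start with the amount paid:
$40
Subtract the price:
$40 - $37.75 = $2.25

$2.25


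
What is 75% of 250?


Convert percentage to decimal:
75% = 0.75
Multiply:
250 x 0.75 = 187.5

187.5


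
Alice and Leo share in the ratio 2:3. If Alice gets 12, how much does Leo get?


Find the multiplier:
12 / 2 = 6
Apply to Leo's share:
3 x 6 = 18

18


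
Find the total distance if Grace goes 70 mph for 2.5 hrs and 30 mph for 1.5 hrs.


Leg 1 distance:
70 x 2.5 = 175 miles
Leg 2 distance:
30 x 1.5 = 45 miles
Total distance:
175 + 45 = 220 miles

220 miles


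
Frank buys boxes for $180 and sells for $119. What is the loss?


Selling price = $119
Cost price = $180
Loss = cost price - selling price:
Loss = $180 - $119 = $61

$61


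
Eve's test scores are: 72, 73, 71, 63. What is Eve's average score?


Add the scores:
72 + 73 + 71 + 63 = 279
Divide by the number of tests:
279 / 4 = 69.75

69.75


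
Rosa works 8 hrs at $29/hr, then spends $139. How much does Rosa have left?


Calculate earnings:
8 x $29 = $232
Subtract spending:
$232 - $139 = $93

$93


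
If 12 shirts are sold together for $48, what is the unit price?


Total cost: $48
Number of items: 12
Unit price: $48 / 12 = $4

$4


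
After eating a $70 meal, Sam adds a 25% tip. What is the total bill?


Calculate the tip:
25% of $70 = $17.50
Add tip to meal cost:
$70 + $17.50 = $87.50

$87.50


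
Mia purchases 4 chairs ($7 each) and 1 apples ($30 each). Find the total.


Cost of chairs:
4 x $7 = $28
Cost of apples:
1 x $30 = $30
Add both:
$28 + $30 = $58

$58


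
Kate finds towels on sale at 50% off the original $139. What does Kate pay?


Calculate the discount amount:
50% of $139 = $69.50
Subtract from original:
$139 - $69.50 = $69.50

$69.50


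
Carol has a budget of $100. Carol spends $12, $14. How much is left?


Add up expenses:
$12 + $14 = $26
Subtract from budget:
$100 - $26 = $74

$74


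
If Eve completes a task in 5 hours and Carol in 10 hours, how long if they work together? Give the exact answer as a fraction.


Eve's rate: 1/5 of the job per hour
Carol's rate: 1/10 of the job per hour
Combined rate: 1/5 + 1/10 = 3/10 per hour
Time = 1 / (3/10) = 10/3 hours (≈ 3.33 hours)

10/3 hours


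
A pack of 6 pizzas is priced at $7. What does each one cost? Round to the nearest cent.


Total cost: $7
Number of items: 6
Unit price: $7 / 6 = $1.1666... ≈ $1.17

$1.17


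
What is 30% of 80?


Convert percentage to decimal:
30% = 0.3
Multiply:
80 x 0.3 = 24

24


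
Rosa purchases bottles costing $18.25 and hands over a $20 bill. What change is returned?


Start with the amount paid:
$20
Subtract the price:
$20 - $18.25 = $1.75

$1.75


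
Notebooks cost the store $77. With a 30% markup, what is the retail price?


Calculate the markup amount:
30% of $77 = $23.10
Add to cost:
$77 + $23.10 = $100.10

$100.10


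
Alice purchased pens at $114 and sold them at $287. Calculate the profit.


Selling price = $287
Cost price = $114
Profit = selling price - cost price:
Profit = $287 - $114 = $173

$173


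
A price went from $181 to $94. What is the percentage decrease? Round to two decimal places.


Find the absolute change:
|94 - 181| = 87
Divide by original and multiply by 100:
87 / 181 x 100 = 48.0662...% ≈ 48.07%

48.07%


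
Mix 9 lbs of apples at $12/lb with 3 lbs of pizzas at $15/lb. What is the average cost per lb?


Cost of apples:
9 x $12 = $108
Cost of pizzas:
3 x $15 = $45
Total cost: $108 + $45 = $153
Total weight: 12 lbs
Average: $153 / 12 = $12.75/lb

$12.75/lb


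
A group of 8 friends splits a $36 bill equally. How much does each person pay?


Total bill: $36
Number of people: 8
Each pays: $36 / 8 = $4.50

$4.50


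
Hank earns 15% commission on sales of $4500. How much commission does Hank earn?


Convert rate to decimal:
15% = 0.15
Multiply by sales:
$4500 x 0.15 = $675

$675


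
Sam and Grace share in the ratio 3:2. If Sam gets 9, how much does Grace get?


Find the multiplier:
9 / 3 = 3
Apply to Grace's share:
2 x 3 = 6

6


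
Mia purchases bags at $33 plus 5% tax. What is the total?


Calculate the tax:
5% of $33 = $1.65
Add tax to price:
$33 + $1.65 = $34.65

$34.65


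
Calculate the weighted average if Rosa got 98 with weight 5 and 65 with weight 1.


Weighted sum:
5 x 98 + 1 x 65 = 555
Total weight:
5 + 1 = 6
Weighted average:
555 / 6 = 92.5

92.5


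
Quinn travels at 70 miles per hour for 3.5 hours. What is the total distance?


Use the formula: distance = speed x time
Speed = 70 mph, Time = 3.5 hours
70 x 3.5 = 245 miles

245 miles


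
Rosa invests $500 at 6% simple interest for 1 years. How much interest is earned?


Use the formula I = P x R x T / 100
P x R x T = 500 x 6 x 1 = 3000
I = 3000 / 100 = $30

$30


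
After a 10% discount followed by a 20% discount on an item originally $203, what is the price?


First discount:
10% of $203 = $20.30
Price after first discount:
$203 - $20.30 = $182.70
Second discount:
20% of $182.70 = $36.54
Final price:
$182.70 - $36.54 = $146.16

$146.16


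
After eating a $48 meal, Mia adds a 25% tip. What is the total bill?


Calculate the tip:
25% of $48 = $12
Add tip to meal cost:
$48 + $12 = $60

$60


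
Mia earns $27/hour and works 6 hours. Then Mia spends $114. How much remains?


Calculate earnings:
6 x $27 = $162
Subtract spending:
$162 - $114 = $48

$48


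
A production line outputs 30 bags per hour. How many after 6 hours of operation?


Production rate: 30 bags per hour
Time: 6 hours
Total: 30 x 6 = 180 bags

180 bags


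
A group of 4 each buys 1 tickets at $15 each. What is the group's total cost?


Cost per person:
1 x $15 = $15
Group total:
4 x $15 = $60

$60


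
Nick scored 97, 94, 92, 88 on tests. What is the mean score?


Add the scores:
97 + 94 + 92 + 88 = 371
Divide by the number of tests:
371 / 4 = 92.75

92.75


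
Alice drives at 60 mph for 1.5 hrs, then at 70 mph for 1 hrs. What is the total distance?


Leg 1 distance:
60 x 1.5 = 90 miles
Leg 2 distance:
70 x 1 = 70 miles
Total distance:
90 + 70 = 160 miles

160 miles


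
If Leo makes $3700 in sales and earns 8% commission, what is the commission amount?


Convert rate to decimal:
8% = 0.08
Multiply by sales:
$3700 x 0.08 = $296

$296


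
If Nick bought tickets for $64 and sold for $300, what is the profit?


Selling price = $300
Cost price = $64
Profit = selling price - cost price:
Profit = $300 - $64 = $236

$236


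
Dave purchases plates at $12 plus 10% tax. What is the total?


Calculate the tax:
10% of $12 = $1.20
Add tax to price:
$12 + $1.20 = $13.20

$13.20


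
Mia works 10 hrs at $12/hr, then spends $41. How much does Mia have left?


Calculate earnings:
10 x $12 = $120
Subtract spending:
$120 - $41 = $79

$79


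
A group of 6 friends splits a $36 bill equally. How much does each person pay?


Total bill: $36
Number of people: 6
Each pays: $36 / 6 = $6

$6


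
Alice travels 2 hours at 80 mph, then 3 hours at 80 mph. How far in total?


Leg 1 distance:
80 x 2 = 160 miles
Leg 2 distance:
80 x 3 = 240 miles
Total distance:
160 + 240 = 400 miles

400 miles
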